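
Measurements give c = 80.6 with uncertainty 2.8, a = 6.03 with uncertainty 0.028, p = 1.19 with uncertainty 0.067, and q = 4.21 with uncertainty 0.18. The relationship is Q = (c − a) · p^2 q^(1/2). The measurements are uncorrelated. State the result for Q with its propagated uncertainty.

217 ± 26.1

Let u = c − a = 74.6. δu = √(δc² + δa²) = √(7.84 + 0.000784) = 2.80, so δu/u = 0.0376.
Q is then a monomial in u, p, q:
δQ/Q = √((δu/u)² + (2·δp/p)² + (½·δq/q)²) = √(0.00141 + 0.0127 + 0.000457) = 0.121
Q = 217, so δQ = 0.121 × 217 = 26.1.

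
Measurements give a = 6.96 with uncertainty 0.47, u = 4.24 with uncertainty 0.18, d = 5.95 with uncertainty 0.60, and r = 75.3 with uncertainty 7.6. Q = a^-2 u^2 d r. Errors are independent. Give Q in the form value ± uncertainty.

Each factor contributes (exponent × relative error)² to (δQ/Q)²:
  (-2·δa/a)² = (-2×0.0675)² = 0.0182;  (2·δu/u)² = (2×0.0425)² = 0.00721;  (1·δd/d)² = (1×0.101)² = 0.0102;  (1·δr/r)² = (1×0.101)² = 0.0102
δQ/Q = √(0.0458) = 0.214
Q = 166, so δQ = 0.214 × 166 = 35.6.

166 ± 35.6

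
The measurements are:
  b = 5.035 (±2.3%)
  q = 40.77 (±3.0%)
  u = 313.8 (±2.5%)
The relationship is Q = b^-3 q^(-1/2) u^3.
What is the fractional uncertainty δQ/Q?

Each factor contributes (exponent × relative error)² to (δQ/Q)²:
  (-3·δb/b)² = (-3×0.0230)² = 0.00476;  (−½·δq/q)² = (-0.5×0.0300)² = 0.000225;  (3·δu/u)² = (3×0.0250)² = 0.00563
δQ/Q = √(0.0106) = 0.103

0.103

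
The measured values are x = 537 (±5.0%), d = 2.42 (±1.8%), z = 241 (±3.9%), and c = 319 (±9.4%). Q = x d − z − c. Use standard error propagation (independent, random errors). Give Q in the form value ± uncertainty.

Let p = x·d = 1300. δp/p = √((1·δx/x)² + (1·δd/d)²) = √(0.00250 + 0.000324) = 0.0531, so δp = 69.1.
Q = p − z − c: δQ = √(δp² + δz² + δc²) = √(4770 + 88.3 + 899) = 75.9
Q = 740.

740 ± 75.9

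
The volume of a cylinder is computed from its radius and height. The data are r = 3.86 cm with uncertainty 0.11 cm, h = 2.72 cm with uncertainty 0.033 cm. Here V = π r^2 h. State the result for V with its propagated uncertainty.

127 ± 7.42 cm^3

Since V is a product/quotient, work with relative uncertainties:
  (2·δr/r)² = (2×0.0285)² = 0.00325;  (1·δh/h)² = (1×0.0121)² = 0.000147
δV/V = √(0.00340) = 0.0583
V = 127 cm^3, so δV = 0.0583 × 127 = 7.42 cm^3.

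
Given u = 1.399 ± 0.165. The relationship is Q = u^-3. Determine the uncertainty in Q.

Products/powers → add relative errors in quadrature, weighted by exponent:
  (-3·δu/u)² = (-3×0.118)² = 0.125
δQ/Q = √(0.125) = 0.354
Q = 0.3652, so δQ = 0.354 × 0.3652 = 0.129.

0.129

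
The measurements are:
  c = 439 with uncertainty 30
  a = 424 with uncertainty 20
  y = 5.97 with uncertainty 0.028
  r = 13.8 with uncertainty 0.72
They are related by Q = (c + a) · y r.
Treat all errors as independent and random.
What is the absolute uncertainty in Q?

4760

Let u = c + a = 863. δu = √(δc² + δa²) = √(900 + 400) = 36.1, so δu/u = 0.0418.
Q is then a monomial in u, y, r:
δQ/Q = √((δu/u)² + (1·δy/y)² + (1·δr/r)²) = √(0.00175 + 2.2e-05 + 0.00272) = 0.0670
Q = 71100, so δQ = 0.0670 × 71100 = 4760.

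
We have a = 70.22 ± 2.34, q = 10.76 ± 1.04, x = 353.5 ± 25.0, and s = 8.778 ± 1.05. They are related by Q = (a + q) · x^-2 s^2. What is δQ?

0.0140

Let u = a + q = 80.98. δu = √(δa² + δq²) = √(5.48 + 1.08) = 2.56, so δu/u = 0.0316.
Q is then a monomial in u, x, s:
δQ/Q = √((δu/u)² + (-2·δx/x)² + (2·δs/s)²) = √(0.001000 + 0.0200 + 0.0572) = 0.280
Q = 0.04993, so δQ = 0.280 × 0.04993 = 0.0140.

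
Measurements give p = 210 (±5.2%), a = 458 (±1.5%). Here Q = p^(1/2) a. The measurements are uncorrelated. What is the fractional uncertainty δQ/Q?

0.0300

Each factor contributes (exponent × relative error)² to (δQ/Q)²:
  (½·δp/p)² = (0.5×0.0520)² = 0.000676;  (1·δa/a)² = (1×0.0150)² = 0.000225
δQ/Q = √(0.000901) = 0.0300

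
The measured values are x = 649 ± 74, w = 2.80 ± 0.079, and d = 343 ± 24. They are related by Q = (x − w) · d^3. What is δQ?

6.24e+09

Let u = x − w = 646. δu = √(δx² + δw²) = √(5480 + 0.00624) = 74.0, so δu/u = 0.115.
Q is then a monomial in u, d:
δQ/Q = √((δu/u)² + (3·δd/d)²) = √(0.0131 + 0.0441) = 0.239
Q = 2.61e+10, so δQ = 0.239 × 2.61e+10 = 6.24e+09.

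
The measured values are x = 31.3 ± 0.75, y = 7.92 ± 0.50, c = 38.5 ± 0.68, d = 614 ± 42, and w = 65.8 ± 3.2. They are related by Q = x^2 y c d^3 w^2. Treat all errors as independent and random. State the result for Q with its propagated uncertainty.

(2.99 ± 0.722) × 10^17

Each factor contributes (exponent × relative error)² to (δQ/Q)²:
  (2·δx/x)² = (2×0.0240)² = 0.00230;  (1·δy/y)² = (1×0.0631)² = 0.00399;  (1·δc/c)² = (1×0.0177)² = 0.000312;  (3·δd/d)² = (3×0.0684)² = 0.0421;  (2·δw/w)² = (2×0.0486)² = 0.00946
δQ/Q = √(0.0582) = 0.241
Q = 2.99e+17, so δQ = 0.241 × 2.99e+17 = 7.22e+16.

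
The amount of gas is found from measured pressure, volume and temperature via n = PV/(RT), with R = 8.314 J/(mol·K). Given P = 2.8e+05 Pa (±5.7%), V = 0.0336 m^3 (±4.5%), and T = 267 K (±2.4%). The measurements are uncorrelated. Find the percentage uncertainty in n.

7.65%

For a monomial n ∝ P, V, T^-1, fractional errors add in quadrature:
  (1·δP/P)² = (1×0.0570)² = 0.00325;  (1·δV/V)² = (1×0.0450)² = 0.00202;  (-1·δT/T)² = (-1×0.0240)² = 0.000576
δn/n = √(0.00585) = 0.0765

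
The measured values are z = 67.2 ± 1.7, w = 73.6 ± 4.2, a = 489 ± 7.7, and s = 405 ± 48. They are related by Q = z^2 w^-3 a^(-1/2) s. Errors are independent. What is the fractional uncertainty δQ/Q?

Since Q is a product/quotient, work with relative uncertainties:
  (2·δz/z)² = (2×0.0253)² = 0.00256;  (-3·δw/w)² = (-3×0.0571)² = 0.0293;  (−½·δa/a)² = (-0.5×0.0157)² = 6.2e-05;  (1·δs/s)² = (1×0.119)² = 0.0140
δQ/Q = √(0.0460) = 0.214

0.214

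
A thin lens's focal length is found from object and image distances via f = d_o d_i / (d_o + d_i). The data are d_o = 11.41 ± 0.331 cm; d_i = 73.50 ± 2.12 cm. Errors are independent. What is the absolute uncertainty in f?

∂f/∂d_o = (d_i/(d_o+d_i))² = 0.749;  ∂f/∂d_i = (d_o/(d_o+d_i))² = 0.0181
δf = √((∂f/∂d_o · δd_o)² + (∂f/∂d_i · δd_i)²) = √(0.0615 + 0.00147) = 0.251 cm

0.251 cm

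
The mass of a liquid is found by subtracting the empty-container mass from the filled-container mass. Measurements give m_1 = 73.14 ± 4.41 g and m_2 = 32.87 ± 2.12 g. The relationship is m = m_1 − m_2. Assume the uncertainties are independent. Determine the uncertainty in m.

For a sum/difference, combine absolute errors in quadrature:
  (δm_1)² = 19.4;  (δm_2)² = 4.49
δm = √(23.9) = 4.89 g

4.89 g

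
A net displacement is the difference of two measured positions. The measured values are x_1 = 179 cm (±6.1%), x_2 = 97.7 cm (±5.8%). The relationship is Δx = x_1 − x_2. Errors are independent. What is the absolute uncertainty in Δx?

Sums and differences: (δΔx)² = Σ (cᵢ δxᵢ)².
  (δx_1)² = 119;  (δx_2)² = 32.1
δΔx = √(151) = 12.3 cm

12.3 cm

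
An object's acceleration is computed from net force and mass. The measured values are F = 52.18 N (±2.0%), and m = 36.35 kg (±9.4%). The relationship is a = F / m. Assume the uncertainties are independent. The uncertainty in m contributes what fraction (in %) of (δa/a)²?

95.7%

(δa/a)² = (1·δF/F)² + (-1·δm/m)²
  F term: (1×0.0200)² = 0.000400
  m term: (-1×0.0940)² = 0.00884
Total = 0.00924. Share from m = 0.00884/0.00924 = 0.957.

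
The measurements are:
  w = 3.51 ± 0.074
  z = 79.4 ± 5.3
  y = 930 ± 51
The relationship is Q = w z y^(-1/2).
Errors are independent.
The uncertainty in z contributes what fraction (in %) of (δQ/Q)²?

(δQ/Q)² = (1·δw/w)² + (1·δz/z)² + (−½·δy/y)²
  w term: (1×0.0211)² = 0.000444
  z term: (1×0.0668)² = 0.00446
  y term: (-0.5×0.0548)² = 0.000752
Total = 0.00565. Share from z = 0.00446/0.00565 = 0.788.

78.8%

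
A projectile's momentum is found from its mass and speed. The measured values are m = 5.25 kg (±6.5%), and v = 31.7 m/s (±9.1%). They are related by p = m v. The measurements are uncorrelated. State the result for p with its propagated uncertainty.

166 ± 18.6 kg·m/s

Products/powers → add relative errors in quadrature, weighted by exponent:
  (1·δm/m)² = (1×0.0650)² = 0.00423;  (1·δv/v)² = (1×0.0910)² = 0.00828
δp/p = √(0.0125) = 0.112
p = 166 kg·m/s, so δp = 0.112 × 166 = 18.6 kg·m/s.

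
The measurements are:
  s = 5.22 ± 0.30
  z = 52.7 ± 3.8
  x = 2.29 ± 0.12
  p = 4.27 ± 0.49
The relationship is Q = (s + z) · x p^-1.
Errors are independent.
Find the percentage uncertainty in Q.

14.2%

Let u = s + z = 57.9. δu = √(δs² + δz²) = √(0.0900 + 14.4) = 3.81, so δu/u = 0.0658.
Q is then a monomial in u, x, p:
δQ/Q = √((δu/u)² + (1·δx/x)² + (-1·δp/p)²) = √(0.00433 + 0.00275 + 0.0132) = 0.142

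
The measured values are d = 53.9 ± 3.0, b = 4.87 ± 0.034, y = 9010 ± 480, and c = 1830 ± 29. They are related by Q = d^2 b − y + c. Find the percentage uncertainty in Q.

23.7%

Let p = d^2·b = 14100. δp/p = √((2·δd/d)² + (1·δb/b)²) = √(0.0124 + 4.87e-05) = 0.112, so δp = 1580.
Q = p − y + c: δQ = √(δp² + δy² + δc²) = √(2.49e+06 + 2.3e+05 + 841) = 1650
Q = 6970, so δQ/Q = 1650/6970 = 0.237.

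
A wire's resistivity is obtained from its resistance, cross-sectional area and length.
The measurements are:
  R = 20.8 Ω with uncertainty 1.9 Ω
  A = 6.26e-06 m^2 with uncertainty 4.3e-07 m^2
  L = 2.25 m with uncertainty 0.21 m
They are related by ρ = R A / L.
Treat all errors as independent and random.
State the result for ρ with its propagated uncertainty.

Relative error in a monomial: (δρ/ρ)² = Σ (nᵢ · δxᵢ/xᵢ)².
  (1·δR/R)² = (1×0.0913)² = 0.00834;  (1·δA/A)² = (1×0.0687)² = 0.00472;  (-1·δL/L)² = (-1×0.0933)² = 0.00871
δρ/ρ = √(0.0218) = 0.148
ρ = 5.79e-05 Ω·m, so δρ = 0.148 × 5.79e-05 = 8.54e-06 Ω·m.

(5.79 ± 0.854) × 10^-5 Ω·m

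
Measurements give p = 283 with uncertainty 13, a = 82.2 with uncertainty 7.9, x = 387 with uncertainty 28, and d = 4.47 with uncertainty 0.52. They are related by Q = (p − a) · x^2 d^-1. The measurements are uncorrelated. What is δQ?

Let u = p − a = 201. δu = √(δp² + δa²) = √(169 + 62.4) = 15.2, so δu/u = 0.0758.
Q is then a monomial in u, x, d:
δQ/Q = √((δu/u)² + (2·δx/x)² + (-1·δd/d)²) = √(0.00574 + 0.0209 + 0.0135) = 0.201
Q = 6.73e+06, so δQ = 0.201 × 6.73e+06 = 1.35e+06.

1.35e+06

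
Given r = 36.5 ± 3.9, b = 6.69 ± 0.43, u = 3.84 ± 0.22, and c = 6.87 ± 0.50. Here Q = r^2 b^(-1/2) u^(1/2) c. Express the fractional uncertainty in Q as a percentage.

Q is a product of powers, so relative uncertainties combine in quadrature:
  (2·δr/r)² = (2×0.107)² = 0.0457;  (−½·δb/b)² = (-0.5×0.0643)² = 0.00103;  (½·δu/u)² = (0.5×0.0573)² = 0.000821;  (1·δc/c)² = (1×0.0728)² = 0.00530
δQ/Q = √(0.0528) = 0.230

23.0%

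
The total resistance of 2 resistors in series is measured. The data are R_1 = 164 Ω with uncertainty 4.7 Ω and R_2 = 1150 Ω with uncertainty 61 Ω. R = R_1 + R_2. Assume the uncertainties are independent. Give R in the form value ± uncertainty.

1310 ± 61.2 Ω

Each term contributes (cᵢ δxᵢ)² to (δR)²:
  (δR_1)² = 22.1;  (δR_2)² = 3720
δR = √(3740) = 61.2 Ω
R = 1310 Ω.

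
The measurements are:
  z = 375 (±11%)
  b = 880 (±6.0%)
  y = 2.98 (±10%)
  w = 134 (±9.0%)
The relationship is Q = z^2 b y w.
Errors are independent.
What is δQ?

Products/powers → add relative errors in quadrature, weighted by exponent:
  (2·δz/z)² = (2×0.110)² = 0.0484;  (1·δb/b)² = (1×0.0600)² = 0.00360;  (1·δy/y)² = (1×0.100)² = 0.0100;  (1·δw/w)² = (1×0.0900)² = 0.00810
δQ/Q = √(0.0701) = 0.265
Q = 4.94e+10, so δQ = 0.265 × 4.94e+10 = 1.31e+10.

1.31e+10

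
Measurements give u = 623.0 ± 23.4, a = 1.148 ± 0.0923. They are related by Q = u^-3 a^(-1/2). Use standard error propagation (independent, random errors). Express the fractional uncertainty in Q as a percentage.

12.0%

Each factor contributes (exponent × relative error)² to (δQ/Q)²:
  (-3·δu/u)² = (-3×0.0376)² = 0.0127;  (−½·δa/a)² = (-0.5×0.0804)² = 0.00162
δQ/Q = √(0.0143) = 0.120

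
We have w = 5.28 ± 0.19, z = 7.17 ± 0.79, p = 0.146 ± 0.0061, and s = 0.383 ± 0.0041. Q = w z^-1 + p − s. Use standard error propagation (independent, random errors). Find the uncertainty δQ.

Let h = w·z^-1 = 0.736. δh/h = √((1·δw/w)² + (-1·δz/z)²) = √(0.00129 + 0.0121) = 0.116, so δh = 0.0854.
Q = h + p − s: δQ = √(δh² + δp² + δs²) = √(0.00729 + 3.72e-05 + 1.68e-05) = 0.0857

0.0857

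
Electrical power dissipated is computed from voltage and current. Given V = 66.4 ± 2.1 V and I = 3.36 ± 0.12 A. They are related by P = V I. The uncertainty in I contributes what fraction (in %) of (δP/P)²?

(δP/P)² = (1·δV/V)² + (1·δI/I)²
  V term: (1×0.0316)² = 0.00100
  I term: (1×0.0357)² = 0.00128
Total = 0.00228. Share from I = 0.00128/0.00228 = 0.560.

56.0%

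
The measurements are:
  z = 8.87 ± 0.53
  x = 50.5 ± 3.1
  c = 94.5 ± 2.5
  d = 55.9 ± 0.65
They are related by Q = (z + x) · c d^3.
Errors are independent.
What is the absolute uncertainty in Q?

6.73e+07

Let u = z + x = 59.4. δu = √(δz² + δx²) = √(0.281 + 9.61) = 3.14, so δu/u = 0.0530.
Q is then a monomial in u, c, d:
δQ/Q = √((δu/u)² + (1·δc/c)² + (3·δd/d)²) = √(0.00281 + 0.000700 + 0.00122) = 0.0687
Q = 9.8e+08, so δQ = 0.0687 × 9.8e+08 = 6.73e+07.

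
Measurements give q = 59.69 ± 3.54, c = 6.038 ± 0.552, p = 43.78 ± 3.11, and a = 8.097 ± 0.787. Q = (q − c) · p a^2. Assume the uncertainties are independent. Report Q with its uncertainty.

154000 ± 33500

Let u = q − c = 53.65. δu = √(δq² + δc²) = √(12.5 + 0.305) = 3.58, so δu/u = 0.0668.
Q is then a monomial in u, p, a:
δQ/Q = √((δu/u)² + (1·δp/p)² + (2·δa/a)²) = √(0.00446 + 0.00505 + 0.0378) = 0.217
Q = 154000, so δQ = 0.217 × 154000 = 33500.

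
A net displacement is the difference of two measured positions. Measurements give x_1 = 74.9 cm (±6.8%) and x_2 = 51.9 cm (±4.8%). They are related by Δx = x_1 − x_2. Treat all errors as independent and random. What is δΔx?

Sums and differences: (δΔx)² = Σ (cᵢ δxᵢ)².
  (δx_1)² = 25.9;  (δx_2)² = 6.21
δΔx = √(32.1) = 5.67 cm

5.67 cm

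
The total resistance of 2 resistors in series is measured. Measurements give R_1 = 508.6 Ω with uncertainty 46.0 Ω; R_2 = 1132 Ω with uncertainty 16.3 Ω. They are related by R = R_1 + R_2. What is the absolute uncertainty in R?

Each term contributes (cᵢ δxᵢ)² to (δR)²:
  (δR_1)² = 2120;  (δR_2)² = 266
δR = √(2380) = 48.8 Ω

48.8 Ω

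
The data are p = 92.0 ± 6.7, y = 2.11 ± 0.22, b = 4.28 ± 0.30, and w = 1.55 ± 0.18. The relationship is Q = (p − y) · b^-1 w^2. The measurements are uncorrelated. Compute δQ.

12.8

Let u = p − y = 89.9. δu = √(δp² + δy²) = √(44.9 + 0.0484) = 6.70, so δu/u = 0.0746.
Q is then a monomial in u, b, w:
δQ/Q = √((δu/u)² + (-1·δb/b)² + (2·δw/w)²) = √(0.00556 + 0.00491 + 0.0539) = 0.254
Q = 50.5, so δQ = 0.254 × 50.5 = 12.8.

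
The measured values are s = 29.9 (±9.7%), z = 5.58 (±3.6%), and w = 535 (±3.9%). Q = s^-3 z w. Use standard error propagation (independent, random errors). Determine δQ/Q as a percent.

Each factor contributes (exponent × relative error)² to (δQ/Q)²:
  (-3·δs/s)² = (-3×0.0970)² = 0.0847;  (1·δz/z)² = (1×0.0360)² = 0.00130;  (1·δw/w)² = (1×0.0390)² = 0.00152
δQ/Q = √(0.0875) = 0.296

29.6%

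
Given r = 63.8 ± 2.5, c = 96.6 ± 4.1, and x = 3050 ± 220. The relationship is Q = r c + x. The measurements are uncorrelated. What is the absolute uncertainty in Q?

419

Let p = r·c = 6160. δp/p = √((1·δr/r)² + (1·δc/c)²) = √(0.00154 + 0.00180) = 0.0578, so δp = 356.
Q = p + x: δQ = √(δp² + δx²) = √(1.27e+05 + 48400) = 419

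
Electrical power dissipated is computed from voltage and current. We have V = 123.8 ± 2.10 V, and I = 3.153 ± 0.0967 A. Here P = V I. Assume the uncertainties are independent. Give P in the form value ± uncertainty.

390.3 ± 13.7 W

Products/powers → add relative errors in quadrature, weighted by exponent:
  (1·δV/V)² = (1×0.0170)² = 0.000288;  (1·δI/I)² = (1×0.0307)² = 0.000941
δP/P = √(0.00123) = 0.0350
P = 390.3 W, so δP = 0.0350 × 390.3 = 13.7 W.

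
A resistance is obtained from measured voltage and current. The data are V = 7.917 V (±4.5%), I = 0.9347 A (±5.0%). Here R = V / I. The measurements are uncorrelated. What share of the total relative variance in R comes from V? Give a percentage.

(δR/R)² = (1·δV/V)² + (-1·δI/I)²
  V term: (1×0.0450)² = 0.00202
  I term: (-1×0.0500)² = 0.00250
Total = 0.00453. Share from V = 0.00202/0.00453 = 0.448.

44.8%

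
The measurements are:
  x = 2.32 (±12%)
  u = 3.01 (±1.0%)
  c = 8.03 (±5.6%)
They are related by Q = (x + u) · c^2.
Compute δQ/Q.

Let w = x + u = 5.33. δw = √(δx² + δu²) = √(0.0775 + 0.000906) = 0.280, so δw/w = 0.0525.
Q is then a monomial in w, c:
δQ/Q = √((δw/w)² + (2·δc/c)²) = √(0.00276 + 0.0125) = 0.124

0.124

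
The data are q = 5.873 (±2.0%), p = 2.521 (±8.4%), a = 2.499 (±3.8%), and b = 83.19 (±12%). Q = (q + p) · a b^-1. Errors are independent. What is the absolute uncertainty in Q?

0.0326

Let u = q + p = 8.394. δu = √(δq² + δp²) = √(0.0138 + 0.0448) = 0.242, so δu/u = 0.0288.
Q is then a monomial in u, a, b:
δQ/Q = √((δu/u)² + (1·δa/a)² + (-1·δb/b)²) = √(0.000832 + 0.00144 + 0.0144) = 0.129
Q = 0.2522, so δQ = 0.129 × 0.2522 = 0.0326.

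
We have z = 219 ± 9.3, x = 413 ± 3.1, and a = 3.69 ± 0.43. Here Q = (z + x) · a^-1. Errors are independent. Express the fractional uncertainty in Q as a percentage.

Let u = z + x = 632. δu = √(δz² + δx²) = √(86.5 + 9.61) = 9.80, so δu/u = 0.0155.
Q is then a monomial in u, a:
δQ/Q = √((δu/u)² + (-1·δa/a)²) = √(0.000241 + 0.0136) = 0.118

11.8%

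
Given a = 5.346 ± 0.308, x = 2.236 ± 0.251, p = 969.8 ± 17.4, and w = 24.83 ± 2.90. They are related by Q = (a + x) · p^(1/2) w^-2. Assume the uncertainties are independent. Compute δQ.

0.0917

Let u = a + x = 7.582. δu = √(δa² + δx²) = √(0.0949 + 0.0630) = 0.397, so δu/u = 0.0524.
Q is then a monomial in u, p, w:
δQ/Q = √((δu/u)² + (½·δp/p)² + (-2·δw/w)²) = √(0.00275 + 8.05e-05 + 0.0546) = 0.240
Q = 0.3830, so δQ = 0.240 × 0.3830 = 0.0917.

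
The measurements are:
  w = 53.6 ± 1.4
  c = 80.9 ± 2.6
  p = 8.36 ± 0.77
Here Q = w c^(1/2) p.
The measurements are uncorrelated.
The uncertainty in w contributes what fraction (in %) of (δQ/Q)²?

7.24%

(δQ/Q)² = (1·δw/w)² + (½·δc/c)² + (1·δp/p)²
  w term: (1×0.0261)² = 0.000682
  c term: (0.5×0.0321)² = 0.000258
  p term: (1×0.0921)² = 0.00848
Total = 0.00942. Share from w = 0.000682/0.00942 = 0.0724.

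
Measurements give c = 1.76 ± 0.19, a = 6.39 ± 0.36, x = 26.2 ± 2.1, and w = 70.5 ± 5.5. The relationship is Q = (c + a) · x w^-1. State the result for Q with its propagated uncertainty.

Let u = c + a = 8.15. δu = √(δc² + δa²) = √(0.0361 + 0.130) = 0.407, so δu/u = 0.0499.
Q is then a monomial in u, x, w:
δQ/Q = √((δu/u)² + (1·δx/x)² + (-1·δw/w)²) = √(0.00249 + 0.00642 + 0.00609) = 0.122
Q = 3.03, so δQ = 0.122 × 3.03 = 0.371.

3.03 ± 0.371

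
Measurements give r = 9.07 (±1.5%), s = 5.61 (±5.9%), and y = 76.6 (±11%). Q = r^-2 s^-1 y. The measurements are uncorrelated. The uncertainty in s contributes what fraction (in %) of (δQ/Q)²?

(δQ/Q)² = (-2·δr/r)² + (-1·δs/s)² + (1·δy/y)²
  r term: (-2×0.0150)² = 0.000900
  s term: (-1×0.0590)² = 0.00348
  y term: (1×0.110)² = 0.0121
Total = 0.0165. Share from s = 0.00348/0.0165 = 0.211.

21.1%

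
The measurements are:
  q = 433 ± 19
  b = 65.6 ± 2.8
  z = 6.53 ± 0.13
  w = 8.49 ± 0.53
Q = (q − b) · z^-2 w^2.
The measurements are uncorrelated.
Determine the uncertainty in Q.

87.6

Let u = q − b = 367. δu = √(δq² + δb²) = √(361 + 7.84) = 19.2, so δu/u = 0.0523.
Q is then a monomial in u, z, w:
δQ/Q = √((δu/u)² + (-2·δz/z)² + (2·δw/w)²) = √(0.00273 + 0.00159 + 0.0156) = 0.141
Q = 621, so δQ = 0.141 × 621 = 87.6.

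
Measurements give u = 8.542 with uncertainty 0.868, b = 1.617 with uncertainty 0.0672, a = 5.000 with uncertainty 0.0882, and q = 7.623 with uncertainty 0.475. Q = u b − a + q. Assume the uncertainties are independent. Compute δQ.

1.59

Let p = u·b = 13.81. δp/p = √((1·δu/u)² + (1·δb/b)²) = √(0.0103 + 0.00173) = 0.110, so δp = 1.52.
Q = p − a + q: δQ = √(δp² + δa² + δq²) = √(2.30 + 0.00778 + 0.226) = 1.59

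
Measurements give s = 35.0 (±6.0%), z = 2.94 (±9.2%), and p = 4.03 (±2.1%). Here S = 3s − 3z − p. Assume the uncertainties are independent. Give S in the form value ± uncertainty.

92.2 ± 6.35

Absolute uncertainties add in quadrature for a linear combination:
  (3·δs)² = 39.7;  (3·δz)² = 0.658;  (δp)² = 0.00716
δS = √(40.4) = 6.35
S = 92.2.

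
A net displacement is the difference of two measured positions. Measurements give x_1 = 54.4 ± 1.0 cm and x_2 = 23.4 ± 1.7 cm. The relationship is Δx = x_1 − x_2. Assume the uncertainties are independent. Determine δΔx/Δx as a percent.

Absolute uncertainties add in quadrature for a linear combination:
  (δx_1)² = 1.00;  (δx_2)² = 2.89
δΔx = √(3.89) = 1.97 cm
Δx = 31.0 cm, so δΔx/Δx = 1.97/31.0 = 0.0636.

6.36%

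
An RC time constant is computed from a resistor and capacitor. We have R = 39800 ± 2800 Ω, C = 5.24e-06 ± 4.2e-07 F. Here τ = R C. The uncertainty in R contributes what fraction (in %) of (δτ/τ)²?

(δτ/τ)² = (1·δR/R)² + (1·δC/C)²
  R term: (1×0.0704)² = 0.00495
  C term: (1×0.0802)² = 0.00642
Total = 0.0114. Share from R = 0.00495/0.0114 = 0.435.

43.5%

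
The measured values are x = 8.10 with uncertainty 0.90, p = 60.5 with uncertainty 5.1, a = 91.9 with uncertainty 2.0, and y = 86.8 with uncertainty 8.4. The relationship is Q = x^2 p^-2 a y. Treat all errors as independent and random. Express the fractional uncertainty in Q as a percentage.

Q is a product of powers, so relative uncertainties combine in quadrature:
  (2·δx/x)² = (2×0.111)² = 0.0494;  (-2·δp/p)² = (-2×0.0843)² = 0.0284;  (1·δa/a)² = (1×0.0218)² = 0.000474;  (1·δy/y)² = (1×0.0968)² = 0.00937
δQ/Q = √(0.0876) = 0.296

29.6%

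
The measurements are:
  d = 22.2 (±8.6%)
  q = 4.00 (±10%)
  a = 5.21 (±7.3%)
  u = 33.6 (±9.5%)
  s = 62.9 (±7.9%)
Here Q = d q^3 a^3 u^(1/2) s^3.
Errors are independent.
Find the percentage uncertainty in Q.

45.1%

For a monomial Q ∝ d, q^3, a^3, u^(1/2), s^3, fractional errors add in quadrature:
  (1·δd/d)² = (1×0.0860)² = 0.00740;  (3·δq/q)² = (3×0.100)² = 0.0900;  (3·δa/a)² = (3×0.0730)² = 0.0480;  (½·δu/u)² = (0.5×0.0950)² = 0.00226;  (3·δs/s)² = (3×0.0790)² = 0.0562
δQ/Q = √(0.204) = 0.451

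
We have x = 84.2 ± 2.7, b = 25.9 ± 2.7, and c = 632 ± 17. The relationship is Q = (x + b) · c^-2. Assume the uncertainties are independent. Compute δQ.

1.76e-05

Let u = x + b = 110. δu = √(δx² + δb²) = √(7.29 + 7.29) = 3.82, so δu/u = 0.0347.
Q is then a monomial in u, c:
δQ/Q = √((δu/u)² + (-2·δc/c)²) = √(0.00120 + 0.00289) = 0.0640
Q = 0.000276, so δQ = 0.0640 × 0.000276 = 1.76e-05.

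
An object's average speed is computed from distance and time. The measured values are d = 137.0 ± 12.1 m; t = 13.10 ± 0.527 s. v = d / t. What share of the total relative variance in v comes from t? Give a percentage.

(δv/v)² = (1·δd/d)² + (-1·δt/t)²
  d term: (1×0.0883)² = 0.00780
  t term: (-1×0.0402)² = 0.00162
Total = 0.00942. Share from t = 0.00162/0.00942 = 0.172.

17.2%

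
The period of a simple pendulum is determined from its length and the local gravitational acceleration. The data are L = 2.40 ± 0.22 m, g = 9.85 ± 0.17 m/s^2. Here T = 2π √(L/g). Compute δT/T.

T is a product of powers, so relative uncertainties combine in quadrature:
  (½·δL/L)² = (0.5×0.0917)² = 0.00210;  (−½·δg/g)² = (-0.5×0.0173)² = 7.45e-05
δT/T = √(0.00218) = 0.0466

0.0466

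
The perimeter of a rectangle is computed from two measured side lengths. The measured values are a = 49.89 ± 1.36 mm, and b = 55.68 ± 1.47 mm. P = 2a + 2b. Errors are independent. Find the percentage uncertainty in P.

1.90%

Each term contributes (cᵢ δxᵢ)² to (δP)²:
  (2·δa)² = 7.40;  (2·δb)² = 8.64
δP = √(16.0) = 4.01 mm
P = 211.1 mm, so δP/P = 4.01/211.1 = 0.0190.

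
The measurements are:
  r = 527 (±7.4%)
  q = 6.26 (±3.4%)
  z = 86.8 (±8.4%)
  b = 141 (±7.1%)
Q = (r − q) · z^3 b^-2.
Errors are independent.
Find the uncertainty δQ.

5120

Let u = r − q = 521. δu = √(δr² + δq²) = √(1520 + 0.0453) = 39.0, so δu/u = 0.0749.
Q is then a monomial in u, z, b:
δQ/Q = √((δu/u)² + (3·δz/z)² + (-2·δb/b)²) = √(0.00561 + 0.0635 + 0.0202) = 0.299
Q = 17100, so δQ = 0.299 × 17100 = 5120.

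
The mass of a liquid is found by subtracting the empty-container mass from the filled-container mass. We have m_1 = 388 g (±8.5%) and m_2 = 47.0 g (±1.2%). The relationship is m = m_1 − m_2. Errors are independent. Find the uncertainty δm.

m is a linear combination, so absolute uncertainties add in quadrature:
  (δm_1)² = 1090;  (δm_2)² = 0.318
δm = √(1090) = 33.0 g

33.0 g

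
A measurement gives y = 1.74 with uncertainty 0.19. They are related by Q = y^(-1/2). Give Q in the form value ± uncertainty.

0.758 ± 0.0414

Q is a product of powers, so relative uncertainties combine in quadrature:
  (−½·δy/y)² = (-0.5×0.109)² = 0.00298
δQ/Q = √(0.00298) = 0.0546
Q = 0.758, so δQ = 0.0546 × 0.758 = 0.0414.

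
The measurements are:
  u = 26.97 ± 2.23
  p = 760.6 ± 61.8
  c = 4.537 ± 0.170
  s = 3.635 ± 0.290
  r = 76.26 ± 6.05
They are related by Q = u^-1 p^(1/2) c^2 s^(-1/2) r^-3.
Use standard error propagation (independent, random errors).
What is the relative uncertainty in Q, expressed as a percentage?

Q is a product of powers, so relative uncertainties combine in quadrature:
  (-1·δu/u)² = (-1×0.0827)² = 0.00684;  (½·δp/p)² = (0.5×0.0813)² = 0.00165;  (2·δc/c)² = (2×0.0375)² = 0.00562;  (−½·δs/s)² = (-0.5×0.0798)² = 0.00159;  (-3·δr/r)² = (-3×0.0793)² = 0.0566
δQ/Q = √(0.0723) = 0.269

26.9%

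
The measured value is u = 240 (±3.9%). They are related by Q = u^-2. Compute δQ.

Since Q is a product/quotient, work with relative uncertainties:
  (-2·δu/u)² = (-2×0.0390)² = 0.00608
δQ/Q = √(0.00608) = 0.0780
Q = 1.74e-05, so δQ = 0.0780 × 1.74e-05 = 1.35e-06.

1.35e-06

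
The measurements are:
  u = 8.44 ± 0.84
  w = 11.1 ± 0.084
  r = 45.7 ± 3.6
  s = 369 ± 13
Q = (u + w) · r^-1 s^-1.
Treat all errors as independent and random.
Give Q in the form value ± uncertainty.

Let h = u + w = 19.5. δh = √(δu² + δw²) = √(0.706 + 0.00706) = 0.844, so δh/h = 0.0432.
Q is then a monomial in h, r, s:
δQ/Q = √((δh/h)² + (-1·δr/r)² + (-1·δs/s)²) = √(0.00187 + 0.00621 + 0.00124) = 0.0965
Q = 0.00116, so δQ = 0.0965 × 0.00116 = 0.000112.

0.00116 ± 0.000112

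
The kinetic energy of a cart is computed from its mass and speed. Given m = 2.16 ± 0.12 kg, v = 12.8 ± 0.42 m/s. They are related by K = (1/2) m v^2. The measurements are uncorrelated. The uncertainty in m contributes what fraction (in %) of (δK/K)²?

41.7%

(δK/K)² = (1·δm/m)² + (2·δv/v)²
  m term: (1×0.0556)² = 0.00309
  v term: (2×0.0328)² = 0.00431
Total = 0.00739. Share from m = 0.00309/0.00739 = 0.417.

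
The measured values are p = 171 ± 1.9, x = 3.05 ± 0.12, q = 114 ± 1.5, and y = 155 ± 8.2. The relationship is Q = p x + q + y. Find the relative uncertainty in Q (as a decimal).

0.0290

Let w = p·x = 522. δw/w = √((1·δp/p)² + (1·δx/x)²) = √(0.000123 + 0.00155) = 0.0409, so δw = 21.3.
Q = w + q + y: δQ = √(δw² + δq² + δy²) = √(455 + 2.25 + 67.2) = 22.9
Q = 791, so δQ/Q = 22.9/791 = 0.0290.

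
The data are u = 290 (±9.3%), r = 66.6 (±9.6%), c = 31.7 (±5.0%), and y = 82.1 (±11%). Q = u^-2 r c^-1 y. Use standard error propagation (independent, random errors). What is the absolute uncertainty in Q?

0.000496

Q is a product of powers, so relative uncertainties combine in quadrature:
  (-2·δu/u)² = (-2×0.0930)² = 0.0346;  (1·δr/r)² = (1×0.0960)² = 0.00922;  (-1·δc/c)² = (-1×0.0500)² = 0.00250;  (1·δy/y)² = (1×0.110)² = 0.0121
δQ/Q = √(0.0584) = 0.242
Q = 0.00205, so δQ = 0.242 × 0.00205 = 0.000496.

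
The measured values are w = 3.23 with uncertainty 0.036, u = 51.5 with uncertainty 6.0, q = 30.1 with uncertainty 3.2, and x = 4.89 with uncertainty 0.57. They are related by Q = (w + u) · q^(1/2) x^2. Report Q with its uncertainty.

Let h = w + u = 54.7. δh = √(δw² + δu²) = √(0.00130 + 36.0) = 6.00, so δh/h = 0.110.
Q is then a monomial in h, q, x:
δQ/Q = √((δh/h)² + (½·δq/q)² + (2·δx/x)²) = √(0.0120 + 0.00283 + 0.0543) = 0.263
Q = 7180, so δQ = 0.263 × 7180 = 1890.

7180 ± 1890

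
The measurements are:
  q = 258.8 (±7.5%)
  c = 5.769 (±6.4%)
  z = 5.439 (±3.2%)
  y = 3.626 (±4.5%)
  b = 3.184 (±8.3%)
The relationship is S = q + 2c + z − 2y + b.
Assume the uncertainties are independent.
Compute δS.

19.4

Each term contributes (cᵢ δxᵢ)² to (δS)²:
  (δq)² = 377;  (2·δc)² = 0.545;  (δz)² = 0.0303;  (2·δy)² = 0.106;  (δb)² = 0.0698
δS = √(378) = 19.4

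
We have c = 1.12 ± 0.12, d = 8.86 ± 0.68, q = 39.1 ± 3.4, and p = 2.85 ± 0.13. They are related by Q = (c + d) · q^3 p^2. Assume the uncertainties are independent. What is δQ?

Let u = c + d = 9.98. δu = √(δc² + δd²) = √(0.0144 + 0.462) = 0.691, so δu/u = 0.0692.
Q is then a monomial in u, q, p:
δQ/Q = √((δu/u)² + (3·δq/q)² + (2·δp/p)²) = √(0.00479 + 0.0681 + 0.00832) = 0.285
Q = 4.85e+06, so δQ = 0.285 × 4.85e+06 = 1.38e+06.

1.38e+06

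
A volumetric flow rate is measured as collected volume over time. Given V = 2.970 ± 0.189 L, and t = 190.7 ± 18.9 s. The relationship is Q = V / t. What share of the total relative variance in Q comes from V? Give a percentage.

(δQ/Q)² = (1·δV/V)² + (-1·δt/t)²
  V term: (1×0.0636)² = 0.00405
  t term: (-1×0.0991)² = 0.00982
Total = 0.0139. Share from V = 0.00405/0.0139 = 0.292.

29.2%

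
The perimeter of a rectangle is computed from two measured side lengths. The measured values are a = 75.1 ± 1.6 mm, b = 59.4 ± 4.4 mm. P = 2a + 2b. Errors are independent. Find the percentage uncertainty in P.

Absolute uncertainties add in quadrature for a linear combination:
  (2·δa)² = 10.2;  (2·δb)² = 77.4
δP = √(87.7) = 9.36 mm
P = 269 mm, so δP/P = 9.36/269 = 0.0348.

3.48%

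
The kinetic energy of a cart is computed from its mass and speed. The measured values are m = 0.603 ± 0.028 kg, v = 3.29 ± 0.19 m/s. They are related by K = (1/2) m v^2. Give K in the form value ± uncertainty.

Each factor contributes (exponent × relative error)² to (δK/K)²:
  (1·δm/m)² = (1×0.0464)² = 0.00216;  (2·δv/v)² = (2×0.0578)² = 0.0133
δK/K = √(0.0155) = 0.124
K = 3.26 J, so δK = 0.124 × 3.26 = 0.406 J.

3.26 ± 0.406 J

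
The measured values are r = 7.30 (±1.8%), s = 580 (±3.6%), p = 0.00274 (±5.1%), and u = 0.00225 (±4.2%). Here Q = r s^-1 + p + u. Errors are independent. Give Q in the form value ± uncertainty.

Let w = r·s^-1 = 0.0126. δw/w = √((1·δr/r)² + (-1·δs/s)²) = √(0.000324 + 0.00130) = 0.0402, so δw = 0.000507.
Q = w + p + u: δQ = √(δw² + δp² + δu²) = √(2.57e-07 + 1.95e-08 + 8.93e-09) = 0.000534
Q = 0.0176.

0.0176 ± 0.000534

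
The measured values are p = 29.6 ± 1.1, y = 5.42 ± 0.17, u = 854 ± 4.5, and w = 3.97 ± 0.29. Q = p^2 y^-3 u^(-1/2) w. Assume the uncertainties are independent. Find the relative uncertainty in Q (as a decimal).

Products/powers → add relative errors in quadrature, weighted by exponent:
  (2·δp/p)² = (2×0.0372)² = 0.00552;  (-3·δy/y)² = (-3×0.0314)² = 0.00885;  (−½·δu/u)² = (-0.5×0.00527)² = 6.94e-06;  (1·δw/w)² = (1×0.0730)² = 0.00534
δQ/Q = √(0.0197) = 0.140

0.140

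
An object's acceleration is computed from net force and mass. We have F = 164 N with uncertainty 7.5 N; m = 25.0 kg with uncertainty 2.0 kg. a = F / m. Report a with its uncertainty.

For a monomial a ∝ F, m^-1, fractional errors add in quadrature:
  (1·δF/F)² = (1×0.0457)² = 0.00209;  (-1·δm/m)² = (-1×0.0800)² = 0.00640
δa/a = √(0.00849) = 0.0921
a = 6.56 m/s^2, so δa = 0.0921 × 6.56 = 0.604 m/s^2.

6.56 ± 0.604 m/s^2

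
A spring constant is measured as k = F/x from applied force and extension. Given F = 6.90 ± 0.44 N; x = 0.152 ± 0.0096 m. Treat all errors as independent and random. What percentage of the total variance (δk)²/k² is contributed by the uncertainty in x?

(δk/k)² = (1·δF/F)² + (-1·δx/x)²
  F term: (1×0.0638)² = 0.00407
  x term: (-1×0.0632)² = 0.00399
Total = 0.00806. Share from x = 0.00399/0.00806 = 0.495.

49.5%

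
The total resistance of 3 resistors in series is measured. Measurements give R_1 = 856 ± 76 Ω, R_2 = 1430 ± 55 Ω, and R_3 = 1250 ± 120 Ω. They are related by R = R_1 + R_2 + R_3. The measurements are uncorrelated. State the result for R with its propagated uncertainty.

Absolute uncertainties add in quadrature for a linear combination:
  (δR_1)² = 5780;  (δR_2)² = 3020;  (δR_3)² = 14400
δR = √(23200) = 152 Ω
R = 3540 Ω.

3540 ± 152 Ω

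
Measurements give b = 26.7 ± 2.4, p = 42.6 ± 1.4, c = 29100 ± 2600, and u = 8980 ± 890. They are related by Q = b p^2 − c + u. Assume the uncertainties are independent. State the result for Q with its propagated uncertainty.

Let w = b·p^2 = 48500. δw/w = √((1·δb/b)² + (2·δp/p)²) = √(0.00808 + 0.00432) = 0.111, so δw = 5400.
Q = w − c + u: δQ = √(δw² + δc² + δu²) = √(2.91e+07 + 6.76e+06 + 7.92e+05) = 6060
Q = 28300.

28300 ± 6060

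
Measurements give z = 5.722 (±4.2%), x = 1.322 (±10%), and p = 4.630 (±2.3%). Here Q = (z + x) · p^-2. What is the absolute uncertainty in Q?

Let u = z + x = 7.044. δu = √(δz² + δx²) = √(0.0578 + 0.0175) = 0.274, so δu/u = 0.0389.
Q is then a monomial in u, p:
δQ/Q = √((δu/u)² + (-2·δp/p)²) = √(0.00152 + 0.00212) = 0.0603
Q = 0.3286, so δQ = 0.0603 × 0.3286 = 0.0198.

0.0198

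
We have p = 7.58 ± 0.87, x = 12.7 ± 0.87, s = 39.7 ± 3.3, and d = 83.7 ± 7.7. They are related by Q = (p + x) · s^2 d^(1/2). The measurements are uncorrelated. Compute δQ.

Let u = p + x = 20.3. δu = √(δp² + δx²) = √(0.757 + 0.757) = 1.23, so δu/u = 0.0607.
Q is then a monomial in u, s, d:
δQ/Q = √((δu/u)² + (2·δs/s)² + (½·δd/d)²) = √(0.00368 + 0.0276 + 0.00212) = 0.183
Q = 2.92e+05, so δQ = 0.183 × 2.92e+05 = 53500.

53500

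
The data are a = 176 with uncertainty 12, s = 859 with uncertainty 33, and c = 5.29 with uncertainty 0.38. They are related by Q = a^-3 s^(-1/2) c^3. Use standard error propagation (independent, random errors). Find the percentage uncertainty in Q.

Since Q is a product/quotient, work with relative uncertainties:
  (-3·δa/a)² = (-3×0.0682)² = 0.0418;  (−½·δs/s)² = (-0.5×0.0384)² = 0.000369;  (3·δc/c)² = (3×0.0718)² = 0.0464
δQ/Q = √(0.0886) = 0.298

29.8%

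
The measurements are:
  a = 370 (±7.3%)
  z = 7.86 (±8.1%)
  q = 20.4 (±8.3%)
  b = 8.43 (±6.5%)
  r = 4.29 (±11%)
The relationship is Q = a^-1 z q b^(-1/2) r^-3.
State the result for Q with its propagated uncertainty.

0.00189 ± 0.000678

For a monomial Q ∝ a^-1, z, q, b^(-1/2), r^-3, fractional errors add in quadrature:
  (-1·δa/a)² = (-1×0.0730)² = 0.00533;  (1·δz/z)² = (1×0.0810)² = 0.00656;  (1·δq/q)² = (1×0.0830)² = 0.00689;  (−½·δb/b)² = (-0.5×0.0650)² = 0.00106;  (-3·δr/r)² = (-3×0.110)² = 0.109
δQ/Q = √(0.129) = 0.359
Q = 0.00189, so δQ = 0.359 × 0.00189 = 0.000678.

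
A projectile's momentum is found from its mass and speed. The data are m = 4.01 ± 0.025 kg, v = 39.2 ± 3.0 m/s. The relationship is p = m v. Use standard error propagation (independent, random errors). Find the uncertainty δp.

Since p is a product/quotient, work with relative uncertainties:
  (1·δm/m)² = (1×0.00623)² = 3.89e-05;  (1·δv/v)² = (1×0.0765)² = 0.00586
δp/p = √(0.00590) = 0.0768
p = 157 kg·m/s, so δp = 0.0768 × 157 = 12.1 kg·m/s.

12.1 kg·m/s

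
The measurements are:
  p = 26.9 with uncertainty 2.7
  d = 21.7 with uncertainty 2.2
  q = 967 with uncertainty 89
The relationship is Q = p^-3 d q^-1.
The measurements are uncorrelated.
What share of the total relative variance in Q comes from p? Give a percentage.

(δQ/Q)² = (-3·δp/p)² + (1·δd/d)² + (-1·δq/q)²
  p term: (-3×0.100)² = 0.0907
  d term: (1×0.101)² = 0.0103
  q term: (-1×0.0920)² = 0.00847
Total = 0.109. Share from p = 0.0907/0.109 = 0.829.

82.9%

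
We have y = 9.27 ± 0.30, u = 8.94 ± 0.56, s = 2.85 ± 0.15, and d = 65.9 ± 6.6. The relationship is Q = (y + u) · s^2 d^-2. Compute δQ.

Let w = y + u = 18.2. δw = √(δy² + δu²) = √(0.0900 + 0.314) = 0.635, so δw/w = 0.0349.
Q is then a monomial in w, s, d:
δQ/Q = √((δw/w)² + (2·δs/s)² + (-2·δd/d)²) = √(0.00122 + 0.0111 + 0.0401) = 0.229
Q = 0.0341, so δQ = 0.229 × 0.0341 = 0.00780.

0.00780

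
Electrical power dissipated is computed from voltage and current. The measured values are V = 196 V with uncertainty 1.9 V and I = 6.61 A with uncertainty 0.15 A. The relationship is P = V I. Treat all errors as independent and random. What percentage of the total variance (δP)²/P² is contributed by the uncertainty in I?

84.6%

(δP/P)² = (1·δV/V)² + (1·δI/I)²
  V term: (1×0.00969)² = 9.4e-05
  I term: (1×0.0227)² = 0.000515
Total = 0.000609. Share from I = 0.000515/0.000609 = 0.846.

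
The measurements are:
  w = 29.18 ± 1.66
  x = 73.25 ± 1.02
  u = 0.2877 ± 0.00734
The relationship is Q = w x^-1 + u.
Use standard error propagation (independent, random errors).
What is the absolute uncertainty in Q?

0.0245

Let p = w·x^-1 = 0.3984. δp/p = √((1·δw/w)² + (-1·δx/x)²) = √(0.00324 + 0.000194) = 0.0586, so δp = 0.0233.
Q = p + u: δQ = √(δp² + δu²) = √(0.000544 + 5.39e-05) = 0.0245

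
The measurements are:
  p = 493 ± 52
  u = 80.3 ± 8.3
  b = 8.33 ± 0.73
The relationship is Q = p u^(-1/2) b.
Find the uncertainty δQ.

67.2

Products/powers → add relative errors in quadrature, weighted by exponent:
  (1·δp/p)² = (1×0.105)² = 0.0111;  (−½·δu/u)² = (-0.5×0.103)² = 0.00267;  (1·δb/b)² = (1×0.0876)² = 0.00768
δQ/Q = √(0.0215) = 0.147
Q = 458, so δQ = 0.147 × 458 = 67.2.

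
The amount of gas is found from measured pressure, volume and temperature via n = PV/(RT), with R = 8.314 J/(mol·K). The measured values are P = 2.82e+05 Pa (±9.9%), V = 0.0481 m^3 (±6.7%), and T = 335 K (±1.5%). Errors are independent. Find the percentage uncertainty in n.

12.0%

Each factor contributes (exponent × relative error)² to (δn/n)²:
  (1·δP/P)² = (1×0.0990)² = 0.00980;  (1·δV/V)² = (1×0.0670)² = 0.00449;  (-1·δT/T)² = (-1×0.0150)² = 0.000225
δn/n = √(0.0145) = 0.120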